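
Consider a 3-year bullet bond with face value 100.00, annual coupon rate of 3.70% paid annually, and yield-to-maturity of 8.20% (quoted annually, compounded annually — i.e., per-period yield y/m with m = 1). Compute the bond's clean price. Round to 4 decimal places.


Coupon per period c = face * coupon_rate / m = 3.700000
Periods per year m = 1; per-period yield y/m = 0.082000
Number of cashflows N = 3
Cashflows (t years, CF_t, discount factor 1/(1+y/m)^(m*t), PV):
  t = 1.0000: CF_t = 3.700000, DF = 0.924214, PV = 3.419593
  t = 2.0000: CF_t = 3.700000, DF = 0.854172, PV = 3.160437
  t = 3.0000: CF_t = 103.700000, DF = 0.789438, PV = 81.864756
Price P = sum_t PV_t = 88.444787

Answer: Price = 88.4448


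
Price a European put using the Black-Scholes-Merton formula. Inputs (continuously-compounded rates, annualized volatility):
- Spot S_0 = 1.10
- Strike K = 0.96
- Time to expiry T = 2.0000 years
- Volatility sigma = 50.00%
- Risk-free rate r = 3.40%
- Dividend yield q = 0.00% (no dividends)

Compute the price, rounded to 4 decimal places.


Answer: Price = 0.1852

Derivation:
d1 = (ln(S/K) + (r - q + 0.5*sigma^2) * T) / (sigma * sqrt(T)) = 0.64223988
d2 = d1 - sigma * sqrt(T) = -0.06486690
exp(-rT) = 0.93426047; exp(-qT) = 1.00000000
P = K * exp(-rT) * N(-d2) - S_0 * exp(-qT) * N(-d1)
N(-d1) = 0.26035872; N(-d2) = 0.52586001
P = 0.9600 * 0.93426047 * 0.52586001 - 1.1000 * 1.00000000 * 0.26035872 = 0.1852


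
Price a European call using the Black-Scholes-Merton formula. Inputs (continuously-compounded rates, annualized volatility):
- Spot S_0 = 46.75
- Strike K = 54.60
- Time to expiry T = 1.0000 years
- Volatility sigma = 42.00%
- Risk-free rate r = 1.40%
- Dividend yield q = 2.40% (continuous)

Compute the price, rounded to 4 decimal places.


d1 = (ln(S/K) + (r - q + 0.5*sigma^2) * T) / (sigma * sqrt(T)) = -0.18338006
d2 = d1 - sigma * sqrt(T) = -0.60338006
exp(-rT) = 0.98609754; exp(-qT) = 0.97628571
C = S_0 * exp(-qT) * N(d1) - K * exp(-rT) * N(d2)
N(d1) = 0.42724991; N(d2) = 0.27312794
C = 46.7500 * 0.97628571 * 0.42724991 - 54.6000 * 0.98609754 * 0.27312794 = 4.7948

Answer: Price = 4.7948


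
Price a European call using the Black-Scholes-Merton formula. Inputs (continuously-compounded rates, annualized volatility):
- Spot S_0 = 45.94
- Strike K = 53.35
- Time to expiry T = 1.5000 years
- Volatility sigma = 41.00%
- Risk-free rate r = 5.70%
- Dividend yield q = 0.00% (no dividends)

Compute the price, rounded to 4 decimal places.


d1 = (ln(S/K) + (r - q + 0.5*sigma^2) * T) / (sigma * sqrt(T)) = 0.12354434
d2 = d1 - sigma * sqrt(T) = -0.37860106
exp(-rT) = 0.91805314; exp(-qT) = 1.00000000
C = S_0 * exp(-qT) * N(d1) - K * exp(-rT) * N(d2)
N(d1) = 0.54916197; N(d2) = 0.35249207
C = 45.9400 * 1.00000000 * 0.54916197 - 53.3500 * 0.91805314 * 0.35249207 = 7.9641

Answer: Price = 7.9641


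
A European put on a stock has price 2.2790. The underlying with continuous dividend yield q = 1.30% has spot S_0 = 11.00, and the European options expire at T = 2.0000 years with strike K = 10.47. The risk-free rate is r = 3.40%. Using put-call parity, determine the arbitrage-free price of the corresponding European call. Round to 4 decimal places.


Answer: Call price = 3.2150

Derivation:
Put-call parity: C - P = S_0 * exp(-qT) - K * exp(-rT).
S_0 * exp(-qT) = 11.0000 * 0.97433509 = 10.71768599
K * exp(-rT) = 10.4700 * 0.93426047 = 9.78170716
C = P + S*exp(-qT) - K*exp(-rT)
C = 2.2790 + 10.71768599 - 9.78170716 = 3.2150


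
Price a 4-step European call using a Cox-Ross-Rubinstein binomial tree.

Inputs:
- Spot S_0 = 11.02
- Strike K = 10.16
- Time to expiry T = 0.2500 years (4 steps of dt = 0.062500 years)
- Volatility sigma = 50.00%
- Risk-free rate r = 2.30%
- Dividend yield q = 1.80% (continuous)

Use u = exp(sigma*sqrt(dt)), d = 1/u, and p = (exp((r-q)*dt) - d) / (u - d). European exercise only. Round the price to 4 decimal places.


dt = T/N = 0.062500
u = exp(sigma*sqrt(dt)) = 1.133148; d = 1/u = 0.882497
p = (exp((r-q)*dt) - d) / (u - d) = 0.470038
Discount per step: exp(-r*dt) = 0.998564
Stock lattice S(k, i) with i counting down-moves:
  k=0: S(0,0) = 11.0200
  k=1: S(1,0) = 12.4873; S(1,1) = 9.7251
  k=2: S(2,0) = 14.1500; S(2,1) = 11.0200; S(2,2) = 8.5824
  k=3: S(3,0) = 16.0340; S(3,1) = 12.4873; S(3,2) = 9.7251; S(3,3) = 7.5739
  k=4: S(4,0) = 18.1689; S(4,1) = 14.1500; S(4,2) = 11.0200; S(4,3) = 8.5824; S(4,4) = 6.6840
Terminal payoffs V(N, i) = max(S_T - K, 0):
  V(4,0) = 8.008908; V(4,1) = 3.989960; V(4,2) = 0.860000; V(4,3) = 0.000000; V(4,4) = 0.000000
Backward induction: V(k, i) = exp(-r*dt) * [p * V(k+1, i) + (1-p) * V(k+1, i+1)].
  V(3,0) = exp(-r*dt) * [p*8.008908 + (1-p)*3.989960] = 5.870572
  V(3,1) = exp(-r*dt) * [p*3.989960 + (1-p)*0.860000] = 2.327850
  V(3,2) = exp(-r*dt) * [p*0.860000 + (1-p)*0.000000] = 0.403652
  V(3,3) = exp(-r*dt) * [p*0.000000 + (1-p)*0.000000] = 0.000000
  V(2,0) = exp(-r*dt) * [p*5.870572 + (1-p)*2.327850] = 3.987327
  V(2,1) = exp(-r*dt) * [p*2.327850 + (1-p)*0.403652] = 1.306218
  V(2,2) = exp(-r*dt) * [p*0.403652 + (1-p)*0.000000] = 0.189459
  V(1,0) = exp(-r*dt) * [p*3.987327 + (1-p)*1.306218] = 2.562753
  V(1,1) = exp(-r*dt) * [p*1.306218 + (1-p)*0.189459] = 0.713352
  V(0,0) = exp(-r*dt) * [p*2.562753 + (1-p)*0.713352] = 1.580366

Answer: Price = V(0,0) = 1.5804


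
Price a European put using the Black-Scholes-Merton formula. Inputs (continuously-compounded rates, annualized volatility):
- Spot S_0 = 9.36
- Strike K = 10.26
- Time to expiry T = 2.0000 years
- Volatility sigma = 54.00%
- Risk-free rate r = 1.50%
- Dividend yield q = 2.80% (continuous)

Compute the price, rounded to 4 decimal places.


d1 = (ln(S/K) + (r - q + 0.5*sigma^2) * T) / (sigma * sqrt(T)) = 0.22757374
d2 = d1 - sigma * sqrt(T) = -0.53610158
exp(-rT) = 0.97044553; exp(-qT) = 0.94553914
P = K * exp(-rT) * N(-d2) - S_0 * exp(-qT) * N(-d1)
N(-d1) = 0.40998882; N(-d2) = 0.70405583
P = 10.2600 * 0.97044553 * 0.70405583 - 9.3600 * 0.94553914 * 0.40998882 = 3.3816

Answer: Price = 3.3816


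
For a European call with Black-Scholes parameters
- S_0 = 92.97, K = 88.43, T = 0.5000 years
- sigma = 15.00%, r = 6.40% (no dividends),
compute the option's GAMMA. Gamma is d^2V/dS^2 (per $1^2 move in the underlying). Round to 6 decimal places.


Answer: Gamma = 0.028745

Derivation:
d1 = 0.8267547346; d2 = 0.7206887174
phi(d1) = 0.2834554733; exp(-qT) = 1.0000000000; exp(-rT) = 0.9685065821
Gamma = exp(-qT) * phi(d1) / (S * sigma * sqrt(T)) = 1.0000000000 * 0.2834554733 / (92.9700 * 0.1500 * 0.7071067812) = 0.028745


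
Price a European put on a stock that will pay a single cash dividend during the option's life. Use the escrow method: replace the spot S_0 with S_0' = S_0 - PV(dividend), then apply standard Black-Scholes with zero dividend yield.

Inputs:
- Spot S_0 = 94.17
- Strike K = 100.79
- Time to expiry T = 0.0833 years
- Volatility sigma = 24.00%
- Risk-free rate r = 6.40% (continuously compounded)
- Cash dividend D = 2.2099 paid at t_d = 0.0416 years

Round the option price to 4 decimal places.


PV(D) = D * exp(-r * t_d) = 2.2099 * 0.99734114 = 2.20402419
S_0' = S_0 - PV(D) = 94.1700 - 2.20402419 = 91.96597581
d1 = (ln(S_0'/K) + (r + sigma^2/2)*T) / (sigma*sqrt(T)) = -1.21109333
d2 = d1 - sigma*sqrt(T) = -1.28036150
exp(-rT) = 0.99468299
N(-d1) = 0.88707018; N(-d2) = 0.89979099
P = K * exp(-rT) * N(-d2) - S_0' * N(-d1) = 100.7900 * 0.99468299 * 0.89979099 - 91.96597581 * 0.88707018 = 8.6275

Answer: Price = 8.6275


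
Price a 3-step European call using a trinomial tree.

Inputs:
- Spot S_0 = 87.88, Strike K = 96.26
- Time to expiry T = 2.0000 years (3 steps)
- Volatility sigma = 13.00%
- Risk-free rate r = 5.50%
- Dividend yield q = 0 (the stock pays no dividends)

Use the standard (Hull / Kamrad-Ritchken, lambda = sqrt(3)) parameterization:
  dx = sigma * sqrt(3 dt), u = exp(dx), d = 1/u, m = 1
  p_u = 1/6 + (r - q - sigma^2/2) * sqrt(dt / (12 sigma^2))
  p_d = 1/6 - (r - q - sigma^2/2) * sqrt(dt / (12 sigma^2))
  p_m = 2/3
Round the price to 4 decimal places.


dt = T/N = 0.666667; dx = sigma*sqrt(3*dt) = 0.183848
u = exp(dx) = 1.201833; d = 1/u = 0.832062
p_u = 0.251066, p_m = 0.666667, p_d = 0.082267
Discount per step: exp(-r*dt) = 0.963997
Stock lattice S(k, j) with j the centered position index:
  k=0: S(0,+0) = 87.8800
  k=1: S(1,-1) = 73.1216; S(1,+0) = 87.8800; S(1,+1) = 105.6171
  k=2: S(2,-2) = 60.8418; S(2,-1) = 73.1216; S(2,+0) = 87.8800; S(2,+1) = 105.6171; S(2,+2) = 126.9341
  k=3: S(3,-3) = 50.6242; S(3,-2) = 60.8418; S(3,-1) = 73.1216; S(3,+0) = 87.8800; S(3,+1) = 105.6171; S(3,+2) = 126.9341; S(3,+3) = 152.5535
Terminal payoffs V(N, j) = max(S_T - K, 0):
  V(3,-3) = 0.000000; V(3,-2) = 0.000000; V(3,-1) = 0.000000; V(3,+0) = 0.000000; V(3,+1) = 9.357070; V(3,+2) = 30.674064; V(3,+3) = 56.293528
Backward induction: V(k, j) = exp(-r*dt) * [p_u * V(k+1, j+1) + p_m * V(k+1, j) + p_d * V(k+1, j-1)]
  V(2,-2) = exp(-r*dt) * [p_u*0.000000 + p_m*0.000000 + p_d*0.000000] = 0.000000
  V(2,-1) = exp(-r*dt) * [p_u*0.000000 + p_m*0.000000 + p_d*0.000000] = 0.000000
  V(2,+0) = exp(-r*dt) * [p_u*9.357070 + p_m*0.000000 + p_d*0.000000] = 2.264665
  V(2,+1) = exp(-r*dt) * [p_u*30.674064 + p_m*9.357070 + p_d*0.000000] = 13.437418
  V(2,+2) = exp(-r*dt) * [p_u*56.293528 + p_m*30.674064 + p_d*9.357070] = 34.079775
  V(1,-1) = exp(-r*dt) * [p_u*2.264665 + p_m*0.000000 + p_d*0.000000] = 0.548111
  V(1,+0) = exp(-r*dt) * [p_u*13.437418 + p_m*2.264665 + p_d*0.000000] = 4.707641
  V(1,+1) = exp(-r*dt) * [p_u*34.079775 + p_m*13.437418 + p_d*2.264665] = 17.063589
  V(0,+0) = exp(-r*dt) * [p_u*17.063589 + p_m*4.707641 + p_d*0.548111] = 7.198756

Answer: Price = V(0,0) = 7.1988


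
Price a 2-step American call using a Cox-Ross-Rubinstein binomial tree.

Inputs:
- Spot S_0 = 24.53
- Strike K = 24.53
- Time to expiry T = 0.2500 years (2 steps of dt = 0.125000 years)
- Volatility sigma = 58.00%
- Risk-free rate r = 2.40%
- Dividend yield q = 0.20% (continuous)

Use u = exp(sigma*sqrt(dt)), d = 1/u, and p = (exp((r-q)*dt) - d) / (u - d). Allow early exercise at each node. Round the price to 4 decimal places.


dt = T/N = 0.125000
u = exp(sigma*sqrt(dt)) = 1.227600; d = 1/u = 0.814598
p = (exp((r-q)*dt) - d) / (u - d) = 0.455581
Discount per step: exp(-r*dt) = 0.997004
Stock lattice S(k, i) with i counting down-moves:
  k=0: S(0,0) = 24.5300
  k=1: S(1,0) = 30.1130; S(1,1) = 19.9821
  k=2: S(2,0) = 36.9667; S(2,1) = 24.5300; S(2,2) = 16.2774
Terminal payoffs V(N, i) = max(S_T - K, 0):
  V(2,0) = 12.436747; V(2,1) = 0.000000; V(2,2) = 0.000000
Backward induction: V(k, i) = exp(-r*dt) * [p * V(k+1, i) + (1-p) * V(k+1, i+1)]; then take max(V_cont, immediate exercise) for American.
  V(1,0) = exp(-r*dt) * [p*12.436747 + (1-p)*0.000000] = 5.648978; exercise = 5.583026; V(1,0) = max -> 5.648978
  V(1,1) = exp(-r*dt) * [p*0.000000 + (1-p)*0.000000] = 0.000000; exercise = 0.000000; V(1,1) = max -> 0.000000
  V(0,0) = exp(-r*dt) * [p*5.648978 + (1-p)*0.000000] = 2.565860; exercise = 0.000000; V(0,0) = max -> 2.565860

Answer: Price = V(0,0) = 2.5659


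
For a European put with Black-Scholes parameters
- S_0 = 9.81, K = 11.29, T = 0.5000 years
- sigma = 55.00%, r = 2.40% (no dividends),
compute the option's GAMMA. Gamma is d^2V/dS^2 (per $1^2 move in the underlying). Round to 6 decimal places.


d1 = -0.1359961877; d2 = -0.5249049173
phi(d1) = 0.3952700745; exp(-qT) = 1.0000000000; exp(-rT) = 0.9880717129
Gamma = exp(-qT) * phi(d1) / (S * sigma * sqrt(T)) = 1.0000000000 * 0.3952700745 / (9.8100 * 0.5500 * 0.7071067812) = 0.103604

Answer: Gamma = 0.103604


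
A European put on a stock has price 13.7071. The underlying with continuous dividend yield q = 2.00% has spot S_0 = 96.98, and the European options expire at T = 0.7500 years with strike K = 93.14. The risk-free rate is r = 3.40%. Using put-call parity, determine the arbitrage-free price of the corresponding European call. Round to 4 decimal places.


Put-call parity: C - P = S_0 * exp(-qT) - K * exp(-rT).
S_0 * exp(-qT) = 96.9800 * 0.98511194 = 95.53615590
K * exp(-rT) = 93.1400 * 0.97482238 = 90.79495638
C = P + S*exp(-qT) - K*exp(-rT)
C = 13.7071 + 95.53615590 - 90.79495638 = 18.4483

Answer: Call price = 18.4483


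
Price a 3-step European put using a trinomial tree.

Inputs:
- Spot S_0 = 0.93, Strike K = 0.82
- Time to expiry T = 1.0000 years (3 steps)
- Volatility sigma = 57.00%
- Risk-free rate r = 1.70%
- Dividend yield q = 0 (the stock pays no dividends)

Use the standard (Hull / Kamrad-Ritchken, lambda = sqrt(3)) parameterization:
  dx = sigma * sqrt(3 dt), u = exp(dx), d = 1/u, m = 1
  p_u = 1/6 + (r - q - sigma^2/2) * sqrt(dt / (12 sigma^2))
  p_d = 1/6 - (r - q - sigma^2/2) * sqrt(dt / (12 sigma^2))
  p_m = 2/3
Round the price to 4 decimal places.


Answer: Price = V(0,0) = 0.1362

Derivation:
dt = T/N = 0.333333; dx = sigma*sqrt(3*dt) = 0.570000
u = exp(dx) = 1.768267; d = 1/u = 0.565525
p_u = 0.124137, p_m = 0.666667, p_d = 0.209196
Discount per step: exp(-r*dt) = 0.994349
Stock lattice S(k, j) with j the centered position index:
  k=0: S(0,+0) = 0.9300
  k=1: S(1,-1) = 0.5259; S(1,+0) = 0.9300; S(1,+1) = 1.6445
  k=2: S(2,-2) = 0.2974; S(2,-1) = 0.5259; S(2,+0) = 0.9300; S(2,+1) = 1.6445; S(2,+2) = 2.9079
  k=3: S(3,-3) = 0.1682; S(3,-2) = 0.2974; S(3,-1) = 0.5259; S(3,+0) = 0.9300; S(3,+1) = 1.6445; S(3,+2) = 2.9079; S(3,+3) = 5.1419
Terminal payoffs V(N, j) = max(K - S_T, 0):
  V(3,-3) = 0.651795; V(3,-2) = 0.522568; V(3,-1) = 0.294061; V(3,+0) = 0.000000; V(3,+1) = 0.000000; V(3,+2) = 0.000000; V(3,+3) = 0.000000
Backward induction: V(k, j) = exp(-r*dt) * [p_u * V(k+1, j+1) + p_m * V(k+1, j) + p_d * V(k+1, j-1)]
  V(2,-2) = exp(-r*dt) * [p_u*0.294061 + p_m*0.522568 + p_d*0.651795] = 0.518290
  V(2,-1) = exp(-r*dt) * [p_u*0.000000 + p_m*0.294061 + p_d*0.522568] = 0.303635
  V(2,+0) = exp(-r*dt) * [p_u*0.000000 + p_m*0.000000 + p_d*0.294061] = 0.061169
  V(2,+1) = exp(-r*dt) * [p_u*0.000000 + p_m*0.000000 + p_d*0.000000] = 0.000000
  V(2,+2) = exp(-r*dt) * [p_u*0.000000 + p_m*0.000000 + p_d*0.000000] = 0.000000
  V(1,-1) = exp(-r*dt) * [p_u*0.061169 + p_m*0.303635 + p_d*0.518290] = 0.316641
  V(1,+0) = exp(-r*dt) * [p_u*0.000000 + p_m*0.061169 + p_d*0.303635] = 0.103709
  V(1,+1) = exp(-r*dt) * [p_u*0.000000 + p_m*0.000000 + p_d*0.061169] = 0.012724
  V(0,+0) = exp(-r*dt) * [p_u*0.012724 + p_m*0.103709 + p_d*0.316641] = 0.136185


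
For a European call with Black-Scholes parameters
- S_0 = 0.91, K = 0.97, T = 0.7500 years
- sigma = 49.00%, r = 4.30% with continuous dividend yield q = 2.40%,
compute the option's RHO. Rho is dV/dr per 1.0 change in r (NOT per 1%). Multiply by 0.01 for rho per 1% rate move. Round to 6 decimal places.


Answer: Rho = 0.261375

Derivation:
d1 = 0.0952887823; d2 = -0.3290636656
phi(d1) = 0.3971351972; exp(-qT) = 0.9821610324; exp(-rT) = 0.9682644857
N(d2) = 0.3710537834
Rho = K*T*exp(-rT)*N(d2) = 0.9700 * 0.7500 * 0.9682644857 * 0.3710537834 = 0.261375


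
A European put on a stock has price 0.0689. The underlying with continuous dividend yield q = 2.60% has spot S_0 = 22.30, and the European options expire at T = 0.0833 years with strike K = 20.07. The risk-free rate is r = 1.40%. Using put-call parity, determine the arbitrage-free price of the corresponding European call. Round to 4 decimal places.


Answer: Call price = 2.2740

Derivation:
Put-call parity: C - P = S_0 * exp(-qT) - K * exp(-rT).
S_0 * exp(-qT) = 22.3000 * 0.99783654 = 22.25175492
K * exp(-rT) = 20.0700 * 0.99883448 = 20.04660801
C = P + S*exp(-qT) - K*exp(-rT)
C = 0.0689 + 22.25175492 - 20.04660801 = 2.2740


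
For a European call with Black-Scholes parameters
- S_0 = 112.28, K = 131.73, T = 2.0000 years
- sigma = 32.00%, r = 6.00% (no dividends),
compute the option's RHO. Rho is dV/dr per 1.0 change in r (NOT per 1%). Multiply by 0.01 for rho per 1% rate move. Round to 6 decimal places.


d1 = 0.1384191980; d2 = -0.3141291420
phi(d1) = 0.3951386866; exp(-qT) = 1.0000000000; exp(-rT) = 0.8869204367
N(d2) = 0.3767114784
Rho = K*T*exp(-rT)*N(d2) = 131.7300 * 2.0000 * 0.8869204367 * 0.3767114784 = 88.025440

Answer: Rho = 88.025440


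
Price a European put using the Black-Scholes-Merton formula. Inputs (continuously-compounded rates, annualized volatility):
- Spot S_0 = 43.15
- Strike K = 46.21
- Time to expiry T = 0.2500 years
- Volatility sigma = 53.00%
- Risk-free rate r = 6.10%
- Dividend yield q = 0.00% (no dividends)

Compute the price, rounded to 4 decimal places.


d1 = (ln(S/K) + (r - q + 0.5*sigma^2) * T) / (sigma * sqrt(T)) = -0.06849550
d2 = d1 - sigma * sqrt(T) = -0.33349550
exp(-rT) = 0.98486569; exp(-qT) = 1.00000000
P = K * exp(-rT) * N(-d2) - S_0 * exp(-qT) * N(-d1)
N(-d1) = 0.52730440; N(-d2) = 0.63061986
P = 46.2100 * 0.98486569 * 0.63061986 - 43.1500 * 1.00000000 * 0.52730440 = 5.9467

Answer: Price = 5.9467


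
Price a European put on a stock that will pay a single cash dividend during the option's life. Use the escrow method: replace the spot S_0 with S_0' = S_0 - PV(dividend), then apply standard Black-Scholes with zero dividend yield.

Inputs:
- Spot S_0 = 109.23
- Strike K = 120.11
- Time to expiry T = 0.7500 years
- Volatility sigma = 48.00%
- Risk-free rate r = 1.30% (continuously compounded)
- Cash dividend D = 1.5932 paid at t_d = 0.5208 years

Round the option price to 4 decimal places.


Answer: Price = 24.8296

Derivation:
PV(D) = D * exp(-r * t_d) = 1.5932 * 0.99325247 = 1.58244983
S_0' = S_0 - PV(D) = 109.2300 - 1.58244983 = 107.64755017
d1 = (ln(S_0'/K) + (r + sigma^2/2)*T) / (sigma*sqrt(T)) = -0.03222462
d2 = d1 - sigma*sqrt(T) = -0.44791681
exp(-rT) = 0.99029738
N(-d1) = 0.51285354; N(-d2) = 0.67289338
P = K * exp(-rT) * N(-d2) - S_0' * N(-d1) = 120.1100 * 0.99029738 * 0.67289338 - 107.64755017 * 0.51285354 = 24.8296


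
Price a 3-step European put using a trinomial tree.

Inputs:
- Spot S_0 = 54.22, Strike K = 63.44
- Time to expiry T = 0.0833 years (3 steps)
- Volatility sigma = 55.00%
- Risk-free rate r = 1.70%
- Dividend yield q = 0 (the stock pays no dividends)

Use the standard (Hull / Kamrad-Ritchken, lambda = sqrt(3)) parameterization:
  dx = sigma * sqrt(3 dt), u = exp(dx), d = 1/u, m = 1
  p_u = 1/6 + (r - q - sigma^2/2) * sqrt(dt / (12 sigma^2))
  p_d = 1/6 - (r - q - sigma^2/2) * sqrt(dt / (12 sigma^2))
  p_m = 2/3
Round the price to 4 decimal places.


Answer: Price = V(0,0) = 9.7727

Derivation:
dt = T/N = 0.027767; dx = sigma*sqrt(3*dt) = 0.158740
u = exp(dx) = 1.172033; d = 1/u = 0.853219
p_u = 0.154925, p_m = 0.666667, p_d = 0.178408
Discount per step: exp(-r*dt) = 0.999528
Stock lattice S(k, j) with j the centered position index:
  k=0: S(0,+0) = 54.2200
  k=1: S(1,-1) = 46.2615; S(1,+0) = 54.2200; S(1,+1) = 63.5476
  k=2: S(2,-2) = 39.4712; S(2,-1) = 46.2615; S(2,+0) = 54.2200; S(2,+1) = 63.5476; S(2,+2) = 74.4799
  k=3: S(3,-3) = 33.6775; S(3,-2) = 39.4712; S(3,-1) = 46.2615; S(3,+0) = 54.2200; S(3,+1) = 63.5476; S(3,+2) = 74.4799; S(3,+3) = 87.2928
Terminal payoffs V(N, j) = max(K - S_T, 0):
  V(3,-3) = 29.762460; V(3,-2) = 23.968823; V(3,-1) = 17.178491; V(3,+0) = 9.220000; V(3,+1) = 0.000000; V(3,+2) = 0.000000; V(3,+3) = 0.000000
Backward induction: V(k, j) = exp(-r*dt) * [p_u * V(k+1, j+1) + p_m * V(k+1, j) + p_d * V(k+1, j-1)]
  V(2,-2) = exp(-r*dt) * [p_u*17.178491 + p_m*23.968823 + p_d*29.762460] = 23.939159
  V(2,-1) = exp(-r*dt) * [p_u*9.220000 + p_m*17.178491 + p_d*23.968823] = 17.148874
  V(2,+0) = exp(-r*dt) * [p_u*0.000000 + p_m*9.220000 + p_d*17.178491] = 9.207102
  V(2,+1) = exp(-r*dt) * [p_u*0.000000 + p_m*0.000000 + p_d*9.220000] = 1.644147
  V(2,+2) = exp(-r*dt) * [p_u*0.000000 + p_m*0.000000 + p_d*0.000000] = 0.000000
  V(1,-1) = exp(-r*dt) * [p_u*9.207102 + p_m*17.148874 + p_d*23.939159] = 17.121852
  V(1,+0) = exp(-r*dt) * [p_u*1.644147 + p_m*9.207102 + p_d*17.148874] = 9.447826
  V(1,+1) = exp(-r*dt) * [p_u*0.000000 + p_m*1.644147 + p_d*9.207102] = 2.737427
  V(0,+0) = exp(-r*dt) * [p_u*2.737427 + p_m*9.447826 + p_d*17.121852] = 9.772711


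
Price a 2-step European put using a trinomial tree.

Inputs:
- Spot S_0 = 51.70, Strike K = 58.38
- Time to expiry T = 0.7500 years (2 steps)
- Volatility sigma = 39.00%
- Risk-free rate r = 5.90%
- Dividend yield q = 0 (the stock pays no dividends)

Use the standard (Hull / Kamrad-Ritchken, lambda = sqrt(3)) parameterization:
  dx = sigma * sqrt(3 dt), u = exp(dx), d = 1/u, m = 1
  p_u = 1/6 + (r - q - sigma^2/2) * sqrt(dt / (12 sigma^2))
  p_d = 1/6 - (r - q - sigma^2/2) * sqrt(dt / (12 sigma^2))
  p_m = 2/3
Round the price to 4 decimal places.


Answer: Price = V(0,0) = 9.6180

Derivation:
dt = T/N = 0.375000; dx = sigma*sqrt(3*dt) = 0.413657
u = exp(dx) = 1.512339; d = 1/u = 0.661227
p_u = 0.158938, p_m = 0.666667, p_d = 0.174395
Discount per step: exp(-r*dt) = 0.978118
Stock lattice S(k, j) with j the centered position index:
  k=0: S(0,+0) = 51.7000
  k=1: S(1,-1) = 34.1855; S(1,+0) = 51.7000; S(1,+1) = 78.1879
  k=2: S(2,-2) = 22.6044; S(2,-1) = 34.1855; S(2,+0) = 51.7000; S(2,+1) = 78.1879; S(2,+2) = 118.2467
Terminal payoffs V(N, j) = max(K - S_T, 0):
  V(2,-2) = 35.775639; V(2,-1) = 24.194543; V(2,+0) = 6.680000; V(2,+1) = 0.000000; V(2,+2) = 0.000000
Backward induction: V(k, j) = exp(-r*dt) * [p_u * V(k+1, j+1) + p_m * V(k+1, j) + p_d * V(k+1, j-1)]
  V(1,-1) = exp(-r*dt) * [p_u*6.680000 + p_m*24.194543 + p_d*35.775639] = 22.917789
  V(1,+0) = exp(-r*dt) * [p_u*0.000000 + p_m*6.680000 + p_d*24.194543] = 8.482963
  V(1,+1) = exp(-r*dt) * [p_u*0.000000 + p_m*0.000000 + p_d*6.680000] = 1.139467
  V(0,+0) = exp(-r*dt) * [p_u*1.139467 + p_m*8.482963 + p_d*22.917789] = 9.617991


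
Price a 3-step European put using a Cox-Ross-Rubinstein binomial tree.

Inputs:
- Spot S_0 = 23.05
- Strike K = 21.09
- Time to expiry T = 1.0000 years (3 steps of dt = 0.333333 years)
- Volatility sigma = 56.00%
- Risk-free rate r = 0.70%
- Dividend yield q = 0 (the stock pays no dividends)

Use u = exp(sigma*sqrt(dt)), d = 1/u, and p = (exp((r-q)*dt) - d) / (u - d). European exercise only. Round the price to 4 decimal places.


Answer: Price = V(0,0) = 4.1994

Derivation:
dt = T/N = 0.333333
u = exp(sigma*sqrt(dt)) = 1.381702; d = 1/u = 0.723745
p = (exp((r-q)*dt) - d) / (u - d) = 0.423418
Discount per step: exp(-r*dt) = 0.997669
Stock lattice S(k, i) with i counting down-moves:
  k=0: S(0,0) = 23.0500
  k=1: S(1,0) = 31.8482; S(1,1) = 16.6823
  k=2: S(2,0) = 44.0048; S(2,1) = 23.0500; S(2,2) = 12.0737
  k=3: S(3,0) = 60.8015; S(3,1) = 31.8482; S(3,2) = 16.6823; S(3,3) = 8.7383
Terminal payoffs V(N, i) = max(K - S_T, 0):
  V(3,0) = 0.000000; V(3,1) = 0.000000; V(3,2) = 4.407678; V(3,3) = 12.351686
Backward induction: V(k, i) = exp(-r*dt) * [p * V(k+1, i) + (1-p) * V(k+1, i+1)].
  V(2,0) = exp(-r*dt) * [p*0.000000 + (1-p)*0.000000] = 0.000000
  V(2,1) = exp(-r*dt) * [p*0.000000 + (1-p)*4.407678] = 2.535463
  V(2,2) = exp(-r*dt) * [p*4.407678 + (1-p)*12.351686] = 8.967100
  V(1,0) = exp(-r*dt) * [p*0.000000 + (1-p)*2.535463] = 1.458495
  V(1,1) = exp(-r*dt) * [p*2.535463 + (1-p)*8.967100] = 6.229276
  V(0,0) = exp(-r*dt) * [p*1.458495 + (1-p)*6.229276] = 4.199430


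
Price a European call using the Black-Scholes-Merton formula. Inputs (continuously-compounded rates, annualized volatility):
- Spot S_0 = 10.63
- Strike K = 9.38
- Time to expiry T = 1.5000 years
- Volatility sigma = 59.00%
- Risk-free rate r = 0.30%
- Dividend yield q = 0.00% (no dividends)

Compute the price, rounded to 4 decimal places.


Answer: Price = 3.5059

Derivation:
d1 = (ln(S/K) + (r - q + 0.5*sigma^2) * T) / (sigma * sqrt(T)) = 0.54065280
d2 = d1 - sigma * sqrt(T) = -0.18194667
exp(-rT) = 0.99551011; exp(-qT) = 1.00000000
C = S_0 * exp(-qT) * N(d1) - K * exp(-rT) * N(d2)
N(d1) = 0.70562654; N(d2) = 0.42781229
C = 10.6300 * 1.00000000 * 0.70562654 - 9.3800 * 0.99551011 * 0.42781229 = 3.5059


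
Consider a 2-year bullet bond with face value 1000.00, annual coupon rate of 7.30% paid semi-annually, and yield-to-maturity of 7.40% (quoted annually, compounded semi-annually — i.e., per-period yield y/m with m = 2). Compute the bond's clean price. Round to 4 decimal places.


Coupon per period c = face * coupon_rate / m = 36.500000
Periods per year m = 2; per-period yield y/m = 0.037000
Number of cashflows N = 4
Cashflows (t years, CF_t, discount factor 1/(1+y/m)^(m*t), PV):
  t = 0.5000: CF_t = 36.500000, DF = 0.964320, PV = 35.197686
  t = 1.0000: CF_t = 36.500000, DF = 0.929913, PV = 33.941838
  t = 1.5000: CF_t = 36.500000, DF = 0.896734, PV = 32.730798
  t = 2.0000: CF_t = 1036.500000, DF = 0.864739, PV = 896.301825
Price P = sum_t PV_t = 998.172147

Answer: Price = 998.1721


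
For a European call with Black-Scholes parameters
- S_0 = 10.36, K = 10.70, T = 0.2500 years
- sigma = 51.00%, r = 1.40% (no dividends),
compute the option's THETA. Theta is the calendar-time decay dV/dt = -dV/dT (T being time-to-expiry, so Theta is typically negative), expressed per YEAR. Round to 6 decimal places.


Answer: Theta = -2.168085

Derivation:
d1 = 0.0145921387; d2 = -0.2404078613
phi(d1) = 0.3988998092; exp(-qT) = 1.0000000000; exp(-rT) = 0.9965061179
Theta = -S*exp(-qT)*phi(d1)*sigma/(2*sqrt(T)) - r*K*exp(-rT)*N(d2) + q*S*exp(-qT)*N(d1)
N(d1) = 0.5058212145; N(d2) = 0.4050070422; sqrt(T) = 0.5000000000
Term 1 = -10.3600 * 1.0000000000 * 0.3988998092 * 0.5100 / (2 * 0.5000000000) = -2.1076270319
Term 2 = -0.0140 * 10.7000 * 0.9965061179 * 0.4050070422 = -0.0604580809
Term 3 = 0 (no dividend yield, q = 0)
Theta = -2.1076270319 + (-0.0604580809) + (0.0000000000) = -2.168085


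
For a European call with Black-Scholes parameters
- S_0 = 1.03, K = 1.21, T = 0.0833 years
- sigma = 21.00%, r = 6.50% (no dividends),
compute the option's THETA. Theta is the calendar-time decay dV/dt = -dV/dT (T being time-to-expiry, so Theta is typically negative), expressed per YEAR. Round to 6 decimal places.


d1 = -2.5377194147; d2 = -2.5983290674
phi(d1) = 0.0159396040; exp(-qT) = 1.0000000000; exp(-rT) = 0.9946001320
Theta = -S*exp(-qT)*phi(d1)*sigma/(2*sqrt(T)) - r*K*exp(-rT)*N(d2) + q*S*exp(-qT)*N(d1)
N(d1) = 0.0055788700; N(d2) = 0.0046839336; sqrt(T) = 0.2886173938
Term 1 = -1.0300 * 1.0000000000 * 0.0159396040 * 0.2100 / (2 * 0.2886173938) = -0.0059728492
Term 2 = -0.0650 * 1.2100 * 0.9946001320 * 0.0046839336 = -0.0003664021
Term 3 = 0 (no dividend yield, q = 0)
Theta = -0.0059728492 + (-0.0003664021) + (0.0000000000) = -0.006339

Answer: Theta = -0.006339


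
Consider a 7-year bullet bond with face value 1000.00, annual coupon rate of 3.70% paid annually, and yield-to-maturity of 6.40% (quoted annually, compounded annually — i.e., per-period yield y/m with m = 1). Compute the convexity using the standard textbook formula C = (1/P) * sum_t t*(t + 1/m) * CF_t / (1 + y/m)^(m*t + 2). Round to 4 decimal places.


Answer: Convexity = 42.2394

Derivation:
Coupon per period c = face * coupon_rate / m = 37.000000
Periods per year m = 1; per-period yield y/m = 0.064000
Number of cashflows N = 7
Cashflows (t years, CF_t, discount factor 1/(1+y/m)^(m*t), PV):
  t = 1.0000: CF_t = 37.000000, DF = 0.939850, PV = 34.774436
  t = 2.0000: CF_t = 37.000000, DF = 0.883317, PV = 32.682741
  t = 3.0000: CF_t = 37.000000, DF = 0.830185, PV = 30.716862
  t = 4.0000: CF_t = 37.000000, DF = 0.780249, PV = 28.869231
  t = 5.0000: CF_t = 37.000000, DF = 0.733317, PV = 27.132736
  t = 6.0000: CF_t = 37.000000, DF = 0.689208, PV = 25.500691
  t = 7.0000: CF_t = 1037.000000, DF = 0.647752, PV = 671.718579
Price P = sum_t PV_t = 851.395275
Convexity numerator sum_t t*(t + 1/m) * CF_t / (1+y/m)^(m*t + 2):
  t = 1.0000: term = 61.433723
  t = 2.0000: term = 173.215385
  t = 3.0000: term = 325.592828
  t = 4.0000: term = 510.013829
  t = 5.0000: term = 719.004458
  t = 6.0000: term = 946.058497
  t = 7.0000: term = 33227.076531
Convexity = (1/P) * sum = 35962.395251 / 851.395275 = 42.239364


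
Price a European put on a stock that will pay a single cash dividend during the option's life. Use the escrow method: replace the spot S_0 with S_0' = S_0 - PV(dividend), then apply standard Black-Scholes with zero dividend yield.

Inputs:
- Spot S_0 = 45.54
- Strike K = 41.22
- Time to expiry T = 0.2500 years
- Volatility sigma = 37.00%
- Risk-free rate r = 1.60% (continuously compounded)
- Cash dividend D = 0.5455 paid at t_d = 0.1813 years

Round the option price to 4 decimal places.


PV(D) = D * exp(-r * t_d) = 0.5455 * 0.99710340 = 0.54391991
S_0' = S_0 - PV(D) = 45.5400 - 0.54391991 = 44.99608009
d1 = (ln(S_0'/K) + (r + sigma^2/2)*T) / (sigma*sqrt(T)) = 0.58791514
d2 = d1 - sigma*sqrt(T) = 0.40291514
exp(-rT) = 0.99600799
N(-d1) = 0.27829463; N(-d2) = 0.34350533
P = K * exp(-rT) * N(-d2) - S_0' * N(-d1) = 41.2200 * 0.99600799 * 0.34350533 - 44.99608009 * 0.27829463 = 1.5806

Answer: Price = 1.5806


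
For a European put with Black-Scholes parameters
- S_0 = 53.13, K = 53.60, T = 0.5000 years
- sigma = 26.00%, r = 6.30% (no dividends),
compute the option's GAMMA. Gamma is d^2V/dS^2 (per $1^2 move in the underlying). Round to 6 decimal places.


d1 = 0.2153557472; d2 = 0.0315079840
phi(d1) = 0.3897976260; exp(-qT) = 1.0000000000; exp(-rT) = 0.9689909565
Gamma = exp(-qT) * phi(d1) / (S * sigma * sqrt(T)) = 1.0000000000 * 0.3897976260 / (53.1300 * 0.2600 * 0.7071067812) = 0.039906

Answer: Gamma = 0.039906


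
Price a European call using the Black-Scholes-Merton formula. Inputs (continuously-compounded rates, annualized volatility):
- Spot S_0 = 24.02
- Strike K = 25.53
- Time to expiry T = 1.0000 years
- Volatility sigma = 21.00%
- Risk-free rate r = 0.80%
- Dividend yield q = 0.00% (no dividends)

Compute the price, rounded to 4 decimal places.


d1 = (ln(S/K) + (r - q + 0.5*sigma^2) * T) / (sigma * sqrt(T)) = -0.14722578
d2 = d1 - sigma * sqrt(T) = -0.35722578
exp(-rT) = 0.99203191; exp(-qT) = 1.00000000
C = S_0 * exp(-qT) * N(d1) - K * exp(-rT) * N(d2)
N(d1) = 0.44147690; N(d2) = 0.36046139
C = 24.0200 * 1.00000000 * 0.44147690 - 25.5300 * 0.99203191 * 0.36046139 = 1.4750

Answer: Price = 1.4750


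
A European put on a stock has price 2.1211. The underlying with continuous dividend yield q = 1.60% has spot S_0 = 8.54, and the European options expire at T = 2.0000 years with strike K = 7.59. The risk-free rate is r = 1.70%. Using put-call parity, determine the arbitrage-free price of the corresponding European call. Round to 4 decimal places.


Answer: Call price = 3.0559

Derivation:
Put-call parity: C - P = S_0 * exp(-qT) - K * exp(-rT).
S_0 * exp(-qT) = 8.5400 * 0.96850658 = 8.27104621
K * exp(-rT) = 7.5900 * 0.96657150 = 7.33627772
C = P + S*exp(-qT) - K*exp(-rT)
C = 2.1211 + 8.27104621 - 7.33627772 = 3.0559


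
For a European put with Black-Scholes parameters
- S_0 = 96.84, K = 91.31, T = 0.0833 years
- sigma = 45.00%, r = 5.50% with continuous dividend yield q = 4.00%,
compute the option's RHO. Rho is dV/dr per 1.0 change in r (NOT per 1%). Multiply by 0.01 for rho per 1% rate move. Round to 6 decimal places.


d1 = 0.5272912853; d2 = 0.3974134581
phi(d1) = 0.3471644878; exp(-qT) = 0.9966735450; exp(-rT) = 0.9954289791
N(-d2) = 0.3455312964
Rho = -K*T*exp(-rT)*N(-d2) = -91.3100 * 0.0833 * 0.9954289791 * 0.3455312964 = -2.616140

Answer: Rho = -2.616140


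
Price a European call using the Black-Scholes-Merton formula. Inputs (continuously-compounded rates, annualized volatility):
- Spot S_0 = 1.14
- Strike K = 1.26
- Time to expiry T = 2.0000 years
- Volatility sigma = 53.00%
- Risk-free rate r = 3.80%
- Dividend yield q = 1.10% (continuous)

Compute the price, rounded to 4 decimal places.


d1 = (ln(S/K) + (r - q + 0.5*sigma^2) * T) / (sigma * sqrt(T)) = 0.31328371
d2 = d1 - sigma * sqrt(T) = -0.43624947
exp(-rT) = 0.92681621; exp(-qT) = 0.97824024
C = S_0 * exp(-qT) * N(d1) - K * exp(-rT) * N(d2)
N(d1) = 0.62296744; N(d2) = 0.33132787
C = 1.1400 * 0.97824024 * 0.62296744 - 1.2600 * 0.92681621 * 0.33132787 = 0.3078

Answer: Price = 0.3078


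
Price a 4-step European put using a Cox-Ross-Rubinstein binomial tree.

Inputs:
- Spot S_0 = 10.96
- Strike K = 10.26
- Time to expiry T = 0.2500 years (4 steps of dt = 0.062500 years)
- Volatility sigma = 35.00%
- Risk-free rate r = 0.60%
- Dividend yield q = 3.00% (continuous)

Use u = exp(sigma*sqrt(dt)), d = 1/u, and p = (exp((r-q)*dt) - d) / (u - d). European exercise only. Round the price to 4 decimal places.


Answer: Price = V(0,0) = 0.4970

Derivation:
dt = T/N = 0.062500
u = exp(sigma*sqrt(dt)) = 1.091442; d = 1/u = 0.916219
p = (exp((r-q)*dt) - d) / (u - d) = 0.469585
Discount per step: exp(-r*dt) = 0.999625
Stock lattice S(k, i) with i counting down-moves:
  k=0: S(0,0) = 10.9600
  k=1: S(1,0) = 11.9622; S(1,1) = 10.0418
  k=2: S(2,0) = 13.0561; S(2,1) = 10.9600; S(2,2) = 9.2004
  k=3: S(3,0) = 14.2499; S(3,1) = 11.9622; S(3,2) = 10.0418; S(3,3) = 8.4296
  k=4: S(4,0) = 15.5530; S(4,1) = 13.0561; S(4,2) = 10.9600; S(4,3) = 9.2004; S(4,4) = 7.7234
Terminal payoffs V(N, i) = max(K - S_T, 0):
  V(4,0) = 0.000000; V(4,1) = 0.000000; V(4,2) = 0.000000; V(4,3) = 1.059551; V(4,4) = 2.536619
Backward induction: V(k, i) = exp(-r*dt) * [p * V(k+1, i) + (1-p) * V(k+1, i+1)].
  V(3,0) = exp(-r*dt) * [p*0.000000 + (1-p)*0.000000] = 0.000000
  V(3,1) = exp(-r*dt) * [p*0.000000 + (1-p)*0.000000] = 0.000000
  V(3,2) = exp(-r*dt) * [p*0.000000 + (1-p)*1.059551] = 0.561791
  V(3,3) = exp(-r*dt) * [p*1.059551 + (1-p)*2.536619] = 1.842319
  V(2,0) = exp(-r*dt) * [p*0.000000 + (1-p)*0.000000] = 0.000000
  V(2,1) = exp(-r*dt) * [p*0.000000 + (1-p)*0.561791] = 0.297871
  V(2,2) = exp(-r*dt) * [p*0.561791 + (1-p)*1.842319] = 1.240537
  V(1,0) = exp(-r*dt) * [p*0.000000 + (1-p)*0.297871] = 0.157936
  V(1,1) = exp(-r*dt) * [p*0.297871 + (1-p)*1.240537] = 0.797576
  V(0,0) = exp(-r*dt) * [p*0.157936 + (1-p)*0.797576] = 0.497024


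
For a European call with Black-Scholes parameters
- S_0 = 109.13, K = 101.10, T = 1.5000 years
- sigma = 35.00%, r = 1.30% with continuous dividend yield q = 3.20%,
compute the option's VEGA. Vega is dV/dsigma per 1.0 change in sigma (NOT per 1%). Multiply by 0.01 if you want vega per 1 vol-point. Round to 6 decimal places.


d1 = 0.3261430415; d2 = -0.1025176635
phi(d1) = 0.3782790323; exp(-qT) = 0.9531337871; exp(-rT) = 0.9806888952
Vega = S * exp(-qT) * phi(d1) * sqrt(T) = 109.1300 * 0.9531337871 * 0.3782790323 * 1.2247448714 = 48.189888

Answer: Vega = 48.189888


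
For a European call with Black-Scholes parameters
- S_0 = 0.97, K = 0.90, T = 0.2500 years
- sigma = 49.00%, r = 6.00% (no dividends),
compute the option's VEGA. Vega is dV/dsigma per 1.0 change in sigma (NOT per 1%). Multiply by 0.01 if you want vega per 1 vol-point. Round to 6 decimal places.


Answer: Vega = 0.171646

Derivation:
d1 = 0.4894441150; d2 = 0.2444441150
phi(d1) = 0.3539087017; exp(-qT) = 1.0000000000; exp(-rT) = 0.9851119396
Vega = S * exp(-qT) * phi(d1) * sqrt(T) = 0.9700 * 1.0000000000 * 0.3539087017 * 0.5000000000 = 0.171646


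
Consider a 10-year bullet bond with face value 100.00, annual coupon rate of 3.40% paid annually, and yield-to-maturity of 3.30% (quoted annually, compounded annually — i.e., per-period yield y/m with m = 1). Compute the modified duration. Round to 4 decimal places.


Coupon per period c = face * coupon_rate / m = 3.400000
Periods per year m = 1; per-period yield y/m = 0.033000
Number of cashflows N = 10
Cashflows (t years, CF_t, discount factor 1/(1+y/m)^(m*t), PV):
  t = 1.0000: CF_t = 3.400000, DF = 0.968054, PV = 3.291384
  t = 2.0000: CF_t = 3.400000, DF = 0.937129, PV = 3.186238
  t = 3.0000: CF_t = 3.400000, DF = 0.907192, PV = 3.084452
  t = 4.0000: CF_t = 3.400000, DF = 0.878211, PV = 2.985916
  t = 5.0000: CF_t = 3.400000, DF = 0.850156, PV = 2.890529
  t = 6.0000: CF_t = 3.400000, DF = 0.822997, PV = 2.798189
  t = 7.0000: CF_t = 3.400000, DF = 0.796705, PV = 2.708798
  t = 8.0000: CF_t = 3.400000, DF = 0.771254, PV = 2.622264
  t = 9.0000: CF_t = 3.400000, DF = 0.746616, PV = 2.538493
  t = 10.0000: CF_t = 103.400000, DF = 0.722764, PV = 74.733844
Price P = sum_t PV_t = 100.840108
First compute Macaulay numerator sum_t t * PV_t:
  t * PV_t at t = 1.0000: 3.291384
  t * PV_t at t = 2.0000: 6.372477
  t * PV_t at t = 3.0000: 9.253355
  t * PV_t at t = 4.0000: 11.943665
  t * PV_t at t = 5.0000: 14.452644
  t * PV_t at t = 6.0000: 16.789132
  t * PV_t at t = 7.0000: 18.961588
  t * PV_t at t = 8.0000: 20.978109
  t * PV_t at t = 9.0000: 22.846440
  t * PV_t at t = 10.0000: 747.338444
Macaulay duration D = 872.227238 / 100.840108 = 8.649606
Modified duration = D / (1 + y/m) = 8.649606 / (1 + 0.033000) = 8.373288

Answer: Modified duration = 8.3733


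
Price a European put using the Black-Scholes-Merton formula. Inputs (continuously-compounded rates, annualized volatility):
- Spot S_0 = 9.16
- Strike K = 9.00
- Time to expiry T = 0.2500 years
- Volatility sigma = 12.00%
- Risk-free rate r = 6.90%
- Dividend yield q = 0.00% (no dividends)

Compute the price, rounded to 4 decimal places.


Answer: Price = 0.0939

Derivation:
d1 = (ln(S/K) + (r - q + 0.5*sigma^2) * T) / (sigma * sqrt(T)) = 0.61119336
d2 = d1 - sigma * sqrt(T) = 0.55119336
exp(-rT) = 0.98289793; exp(-qT) = 1.00000000
P = K * exp(-rT) * N(-d2) - S_0 * exp(-qT) * N(-d1)
N(-d1) = 0.27053579; N(-d2) = 0.29075057
P = 9.0000 * 0.98289793 * 0.29075057 - 9.1600 * 1.00000000 * 0.27053579 = 0.0939


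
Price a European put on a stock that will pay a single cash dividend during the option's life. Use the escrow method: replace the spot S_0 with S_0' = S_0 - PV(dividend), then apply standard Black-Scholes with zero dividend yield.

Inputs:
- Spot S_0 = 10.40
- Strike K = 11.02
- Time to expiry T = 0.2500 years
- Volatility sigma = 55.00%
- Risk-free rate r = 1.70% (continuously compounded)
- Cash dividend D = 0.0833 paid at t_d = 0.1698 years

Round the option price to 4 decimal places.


Answer: Price = 1.5213

Derivation:
PV(D) = D * exp(-r * t_d) = 0.0833 * 0.99711756 = 0.08305989
S_0' = S_0 - PV(D) = 10.4000 - 0.08305989 = 10.31694011
d1 = (ln(S_0'/K) + (r + sigma^2/2)*T) / (sigma*sqrt(T)) = -0.08677123
d2 = d1 - sigma*sqrt(T) = -0.36177123
exp(-rT) = 0.99575902
N(-d1) = 0.53457332; N(-d2) = 0.64123850
P = K * exp(-rT) * N(-d2) - S_0' * N(-d1) = 11.0200 * 0.99575902 * 0.64123850 - 10.31694011 * 0.53457332 = 1.5213


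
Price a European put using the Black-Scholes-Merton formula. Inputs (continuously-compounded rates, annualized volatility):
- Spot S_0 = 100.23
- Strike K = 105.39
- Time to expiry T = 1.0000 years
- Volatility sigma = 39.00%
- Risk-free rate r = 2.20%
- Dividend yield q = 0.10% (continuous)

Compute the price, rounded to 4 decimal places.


Answer: Price = 17.2370

Derivation:
d1 = (ln(S/K) + (r - q + 0.5*sigma^2) * T) / (sigma * sqrt(T)) = 0.12012767
d2 = d1 - sigma * sqrt(T) = -0.26987233
exp(-rT) = 0.97824024; exp(-qT) = 0.99900050
P = K * exp(-rT) * N(-d2) - S_0 * exp(-qT) * N(-d1)
N(-d1) = 0.45219101; N(-d2) = 0.60637076
P = 105.3900 * 0.97824024 * 0.60637076 - 100.2300 * 0.99900050 * 0.45219101 = 17.2370


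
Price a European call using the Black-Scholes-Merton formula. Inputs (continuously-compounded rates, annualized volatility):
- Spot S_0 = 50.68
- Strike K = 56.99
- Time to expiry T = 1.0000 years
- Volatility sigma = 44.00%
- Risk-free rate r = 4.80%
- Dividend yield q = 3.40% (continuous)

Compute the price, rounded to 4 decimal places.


d1 = (ln(S/K) + (r - q + 0.5*sigma^2) * T) / (sigma * sqrt(T)) = -0.01487377
d2 = d1 - sigma * sqrt(T) = -0.45487377
exp(-rT) = 0.95313379; exp(-qT) = 0.96657150
C = S_0 * exp(-qT) * N(d1) - K * exp(-rT) * N(d2)
N(d1) = 0.49406644; N(d2) = 0.32460003
C = 50.6800 * 0.96657150 * 0.49406644 - 56.9900 * 0.95313379 * 0.32460003 = 6.5703

Answer: Price = 6.5703


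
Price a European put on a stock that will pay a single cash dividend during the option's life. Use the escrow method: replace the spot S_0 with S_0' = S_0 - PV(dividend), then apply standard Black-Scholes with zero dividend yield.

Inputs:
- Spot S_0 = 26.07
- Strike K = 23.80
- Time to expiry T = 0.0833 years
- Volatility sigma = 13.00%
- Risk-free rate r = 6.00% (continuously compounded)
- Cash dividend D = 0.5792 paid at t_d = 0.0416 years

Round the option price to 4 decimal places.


PV(D) = D * exp(-r * t_d) = 0.5792 * 0.99750711 = 0.57775612
S_0' = S_0 - PV(D) = 26.0700 - 0.57775612 = 25.49224388
d1 = (ln(S_0'/K) + (r + sigma^2/2)*T) / (sigma*sqrt(T)) = 1.98267673
d2 = d1 - sigma*sqrt(T) = 1.94515647
exp(-rT) = 0.99501447
N(-d1) = 0.02370178; N(-d2) = 0.02587807
P = K * exp(-rT) * N(-d2) - S_0' * N(-d1) = 23.8000 * 0.99501447 * 0.02587807 - 25.49224388 * 0.02370178 = 0.0086

Answer: Price = 0.0086
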